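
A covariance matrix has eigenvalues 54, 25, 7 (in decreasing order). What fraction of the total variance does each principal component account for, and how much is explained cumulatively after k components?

Step 1 — total variance = trace(Sigma) = Σ λ_i = 54 + 25 + 7 = 86.

Step 2 — fraction explained by component i = λ_i / Σ λ:
  PC1: 54/86 = 0.6279
  PC2: 25/86 = 0.2907
  PC3: 7/86 = 0.0814

Step 3 — cumulative fraction after k components = (λ_1 + ... + λ_k) / Σ λ:
  k = 1: 54/86 = 0.6279
  k = 2: (54 + 25)/86 = 79/86 = 0.9186
  k = 3: (54 + 25 + 7)/86 = 86/86 = 1

Summary (fraction, with percent):

explained: PC1 0.6279 (62.79%), PC2 0.2907 (29.07%), PC3 0.0814 (8.14%);  cumulative: 0.6279, 0.9186, 1


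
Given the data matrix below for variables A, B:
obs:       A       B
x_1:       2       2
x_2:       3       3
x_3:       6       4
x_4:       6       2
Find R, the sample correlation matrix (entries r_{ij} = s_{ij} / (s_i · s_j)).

Step 1 — column means:
  mean(A) = (2 + 3 + 6 + 6) / 4 = 17/4 = 4.25
  mean(B) = (2 + 3 + 4 + 2) / 4 = 11/4 = 2.75

Step 2 — sample variances and covariances s[i,j] = (1/(n-1)) · Σ_k (x_{k,i} - mean_i) · (x_{k,j} - mean_j), with n-1 = 3:
  s[A,A] = ((-2.25)·(-2.25) + (-1.25)·(-1.25) + (1.75)·(1.75) + (1.75)·(1.75)) / 3 = 12.75/3 = 4.25
  s[A,B] = ((-2.25)·(-0.75) + (-1.25)·(0.25) + (1.75)·(1.25) + (1.75)·(-0.75)) / 3 = 2.25/3 = 0.75
  s[B,B] = ((-0.75)·(-0.75) + (0.25)·(0.25) + (1.25)·(1.25) + (-0.75)·(-0.75)) / 3 = 2.75/3 = 0.9167
  Sample standard deviations s_i = √(s[i,i]):
  s(A) = √(4.25) = 2.0616
  s(B) = √(0.9167) = 0.9574

Step 3 — r_{ij} = s_{ij} / (s_i · s_j):
  r[A,A] = 1 (diagonal).
  r[A,B] = 0.75 / (2.0616 · 0.9574) = 0.75 / 1.9738 = 0.38
  r[B,B] = 1 (diagonal).

R is symmetric with unit diagonal. Assembling:

R = [[1, 0.38],
 [0.38, 1]]


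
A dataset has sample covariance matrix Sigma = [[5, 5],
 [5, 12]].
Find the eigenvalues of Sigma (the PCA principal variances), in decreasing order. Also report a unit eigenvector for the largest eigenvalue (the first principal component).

Step 1 — characteristic polynomial of 2×2 Sigma:
  det(Sigma - λI) = λ² - trace · λ + det = 0.
  trace = 5 + 12 = 17, det = 5·12 - (5)² = 35.
Step 2 — discriminant:
  Δ = trace² - 4·det = 289 - 140 = 149.
Step 3 — eigenvalues:
  λ = (trace ± √Δ)/2 = (17 ± 12.2066)/2,
  λ_1 = 14.6033,  λ_2 = 2.3967.

Step 4 — unit eigenvector for λ_1: solve (Sigma - λ_1 I)v = 0. First row:
  (5 - 14.6033)·v_x + (5)·v_y = 0, i.e. (-9.6033)·v_x + (5)·v_y = 0,
  so v ∝ (b, λ_1 - a) = (5, 9.6033) = u.
  ||u|| = √((5)² + (9.6033)²) = √(117.2229) ≈ 10.827,
  v_1 = u/||u|| ≈ (0.4618, 0.887) (||v_1|| = 1).

λ_1 = 14.6033,  λ_2 = 2.3967;  v_1 ≈ (0.4618, 0.887)


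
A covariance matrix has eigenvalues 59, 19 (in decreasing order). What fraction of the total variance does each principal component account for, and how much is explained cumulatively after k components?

Step 1 — total variance = trace(Sigma) = Σ λ_i = 59 + 19 = 78.

Step 2 — fraction explained by component i = λ_i / Σ λ:
  PC1: 59/78 = 0.7564
  PC2: 19/78 = 0.2436

Step 3 — cumulative fraction after k components = (λ_1 + ... + λ_k) / Σ λ:
  k = 1: 59/78 = 0.7564
  k = 2: (59 + 19)/78 = 78/78 = 1

Summary (fraction, with percent):

explained: PC1 0.7564 (75.64%), PC2 0.2436 (24.36%);  cumulative: 0.7564, 1


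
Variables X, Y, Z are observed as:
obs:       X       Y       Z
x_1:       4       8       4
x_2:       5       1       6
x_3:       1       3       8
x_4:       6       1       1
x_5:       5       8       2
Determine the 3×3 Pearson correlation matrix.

Step 1 — column means:
  mean(X) = (4 + 5 + 1 + 6 + 5) / 5 = 21/5 = 4.2
  mean(Y) = (8 + 1 + 3 + 1 + 8) / 5 = 21/5 = 4.2
  mean(Z) = (4 + 6 + 8 + 1 + 2) / 5 = 21/5 = 4.2

Step 2 — sample variances and covariances s[i,j] = (1/(n-1)) · Σ_k (x_{k,i} - mean_i) · (x_{k,j} - mean_j), with n-1 = 4:
  s[X,X] = ((-0.2)·(-0.2) + (0.8)·(0.8) + (-3.2)·(-3.2) + (1.8)·(1.8) + (0.8)·(0.8)) / 4 = 14.8/4 = 3.7
  s[X,Y] = ((-0.2)·(3.8) + (0.8)·(-3.2) + (-3.2)·(-1.2) + (1.8)·(-3.2) + (0.8)·(3.8)) / 4 = -2.2/4 = -0.55
  s[X,Z] = ((-0.2)·(-0.2) + (0.8)·(1.8) + (-3.2)·(3.8) + (1.8)·(-3.2) + (0.8)·(-2.2)) / 4 = -18.2/4 = -4.55
  s[Y,Y] = ((3.8)·(3.8) + (-3.2)·(-3.2) + (-1.2)·(-1.2) + (-3.2)·(-3.2) + (3.8)·(3.8)) / 4 = 50.8/4 = 12.7
  s[Y,Z] = ((3.8)·(-0.2) + (-3.2)·(1.8) + (-1.2)·(3.8) + (-3.2)·(-3.2) + (3.8)·(-2.2)) / 4 = -9.2/4 = -2.3
  s[Z,Z] = ((-0.2)·(-0.2) + (1.8)·(1.8) + (3.8)·(3.8) + (-3.2)·(-3.2) + (-2.2)·(-2.2)) / 4 = 32.8/4 = 8.2
  Sample standard deviations s_i = √(s[i,i]):
  s(X) = √(3.7) = 1.9235
  s(Y) = √(12.7) = 3.5637
  s(Z) = √(8.2) = 2.8636

Step 3 — r_{ij} = s_{ij} / (s_i · s_j):
  r[X,X] = 1 (diagonal).
  r[X,Y] = -0.55 / (1.9235 · 3.5637) = -0.55 / 6.8549 = -0.0802
  r[X,Z] = -4.55 / (1.9235 · 2.8636) = -4.55 / 5.5082 = -0.826
  r[Y,Y] = 1 (diagonal).
  r[Y,Z] = -2.3 / (3.5637 · 2.8636) = -2.3 / 10.2049 = -0.2254
  r[Z,Z] = 1 (diagonal).

R is symmetric with unit diagonal. Assembling:

R = [[1, -0.0802, -0.826],
 [-0.0802, 1, -0.2254],
 [-0.826, -0.2254, 1]]


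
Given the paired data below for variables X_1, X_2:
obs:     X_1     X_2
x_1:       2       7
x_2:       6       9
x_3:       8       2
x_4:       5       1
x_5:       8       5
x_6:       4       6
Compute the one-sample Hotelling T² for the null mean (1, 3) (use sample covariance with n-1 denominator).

Step 1 — sample mean vector:
  mean(X_1) = (2 + 6 + 8 + 5 + 8 + 4) / 6 = 33/6 = 5.5
  mean(X_2) = (7 + 9 + 2 + 1 + 5 + 6) / 6 = 30/6 = 5
  x̄ = (5.5, 5),  deviation x̄ - mu_0 = (5.5, 5) - (1, 3) = (4.5, 2).

Step 2 — sample covariance matrix, S[i,j] = (1/(n-1)) · Σ_k (x_{k,i} - mean_i) · (x_{k,j} - mean_j), divisor n-1 = 5:
  S[X_1,X_1] = ((-3.5)·(-3.5) + (0.5)·(0.5) + (2.5)·(2.5) + (-0.5)·(-0.5) + (2.5)·(2.5) + (-1.5)·(-1.5)) / 5 = 27.5/5 = 5.5
  S[X_1,X_2] = ((-3.5)·(2) + (0.5)·(4) + (2.5)·(-3) + (-0.5)·(-4) + (2.5)·(0) + (-1.5)·(1)) / 5 = -12/5 = -2.4
  S[X_2,X_2] = ((2)·(2) + (4)·(4) + (-3)·(-3) + (-4)·(-4) + (0)·(0) + (1)·(1)) / 5 = 46/5 = 9.2
  S = [[5.5, -2.4],
 [-2.4, 9.2]].

Step 3 — invert S. det(S) = 5.5·9.2 - (-2.4)² = 44.84.
  S^{-1} = (1/det) · [[d, -b], [-b, a]] = [[0.2052, 0.0535],
 [0.0535, 0.1227]].

Step 4 — quadratic form (x̄ - mu_0)^T · S^{-1} · (x̄ - mu_0):
  S^{-1} · (x̄ - mu_0) = (1.0303, 0.4862),
  (x̄ - mu_0)^T · [...] = (4.5)·(1.0303) + (2)·(0.4862) = 5.6088.

Step 5 — scale by n: T² = 6 · 5.6088 = 33.653.

T² ≈ 33.653


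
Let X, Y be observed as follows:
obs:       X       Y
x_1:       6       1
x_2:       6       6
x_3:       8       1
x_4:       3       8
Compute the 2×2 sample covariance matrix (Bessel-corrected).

Step 1 — column means:
  mean(X) = (6 + 6 + 8 + 3) / 4 = 23/4 = 5.75
  mean(Y) = (1 + 6 + 1 + 8) / 4 = 16/4 = 4

Step 2 — sample covariance S[i,j] = (1/(n-1)) · Σ_k (x_{k,i} - mean_i) · (x_{k,j} - mean_j), with n-1 = 3.
  S[X,X] = ((0.25)·(0.25) + (0.25)·(0.25) + (2.25)·(2.25) + (-2.75)·(-2.75)) / 3 = 12.75/3 = 4.25
  S[X,Y] = ((0.25)·(-3) + (0.25)·(2) + (2.25)·(-3) + (-2.75)·(4)) / 3 = -18/3 = -6
  S[Y,Y] = ((-3)·(-3) + (2)·(2) + (-3)·(-3) + (4)·(4)) / 3 = 38/3 = 12.6667

S is symmetric (S[j,i] = S[i,j]). Assembling:

S = [[4.25, -6],
 [-6, 12.6667]]


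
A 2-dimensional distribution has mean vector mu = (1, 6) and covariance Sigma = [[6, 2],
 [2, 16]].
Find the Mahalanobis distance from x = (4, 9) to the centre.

Step 1 — centre the observation: (x - mu) = (3, 3).

Step 2 — invert Sigma. det(Sigma) = 6·16 - (2)² = 92.
  Sigma^{-1} = (1/det) · [[d, -b], [-b, a]] = [[0.1739, -0.0217],
 [-0.0217, 0.0652]].

Step 3 — form the quadratic (x - mu)^T · Sigma^{-1} · (x - mu):
  Sigma^{-1} · (x - mu) = (0.4565, 0.1304).
  (x - mu)^T · [Sigma^{-1} · (x - mu)] = (3)·(0.4565) + (3)·(0.1304) = 1.7609.

Step 4 — take square root: d = √(1.7609) ≈ 1.327.

d(x, mu) = √(1.7609) ≈ 1.327


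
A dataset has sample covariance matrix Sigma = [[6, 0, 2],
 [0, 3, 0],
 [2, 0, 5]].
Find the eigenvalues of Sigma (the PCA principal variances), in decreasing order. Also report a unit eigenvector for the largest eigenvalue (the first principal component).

Step 1 — characteristic polynomial p(λ) = det(λI - Sigma) = λ³ - tr·λ² + c_1·λ - det, where tr = trace, c_1 = sum of the principal 2×2 minors, det = det(Sigma):
  tr = 6 + 3 + 5 = 14,
  c_1 = (6·3 - (0)²) + (6·5 - (2)²) + (3·5 - (0)²) = 18 + 26 + 15 = 59,
  det = 6·(3·5 - (0)²) - (0)·((0)·5 - (0)·(2)) + (2)·((0)·(0) - 3·(2)) = 6·(15) - (0)·(0) + (2)·(-6) = 78.
  So p(λ) = λ³ - 14λ² + 59λ - 78.
Step 2 — look for an integer root (rational root theorem: any rational root is an integer divisor of 78). Testing λ = 3:
  p(3) = 27 - 126 + 177 - 78 = 0  ✓
  Dividing out (λ - 3): p(λ) = (λ - 3)(λ² - 11λ + 26).
Step 3 — remaining eigenvalues from the quadratic λ² - 11λ + 26 = 0:
  Δ = 11² - 4·26 = 121 - 104 = 17,  λ = (11 ± √17)/2 = (11 ± 4.1231)/2 ≈ 7.5616 or 3.4384.
  Sorted: λ_1 = 7.5616,  λ_2 = 3.4384,  λ_3 = 3  (check: sum = 14 = tr ✓).

Step 4 — unit eigenvector for λ_1 ≈ 7.5616: v spans the null space of (Sigma - λ_1 I), whose rows are
  r_1 = (-1.5616, 0, 2),  r_2 = (0, -4.5616, 0),  r_3 = (2, 0, -2.5616).
  v is orthogonal to every row, so take v ∝ r_1 × r_2 = ((0)·(0) - (2)·(-4.5616), (2)·(0) - (-1.5616)·(0), (-1.5616)·(-4.5616) - (0)·(0)) ≈ (9.1231, 0, 7.1231).
  Let u = (9.1231, 0, 7.1231).
  ||u|| = √((9.1231)² + (0)² + (7.1231)²) = √(133.9697) ≈ 11.5745,  v_1 = u/||u|| ≈ (0.7882, 0, 0.6154) (||v_1|| = 1).

λ_1 = 7.5616,  λ_2 = 3.4384,  λ_3 = 3;  v_1 ≈ (0.7882, 0, 0.6154)


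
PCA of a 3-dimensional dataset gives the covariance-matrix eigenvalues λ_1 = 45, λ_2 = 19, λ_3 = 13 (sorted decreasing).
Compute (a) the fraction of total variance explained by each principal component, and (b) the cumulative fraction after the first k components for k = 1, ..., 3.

Step 1 — total variance = trace(Sigma) = Σ λ_i = 45 + 19 + 13 = 77.

Step 2 — fraction explained by component i = λ_i / Σ λ:
  PC1: 45/77 = 0.5844
  PC2: 19/77 = 0.2468
  PC3: 13/77 = 0.1688

Step 3 — cumulative fraction after k components = (λ_1 + ... + λ_k) / Σ λ:
  k = 1: 45/77 = 0.5844
  k = 2: (45 + 19)/77 = 64/77 = 0.8312
  k = 3: (45 + 19 + 13)/77 = 77/77 = 1

Summary (fraction, with percent):

explained: PC1 0.5844 (58.44%), PC2 0.2468 (24.68%), PC3 0.1688 (16.88%);  cumulative: 0.5844, 0.8312, 1


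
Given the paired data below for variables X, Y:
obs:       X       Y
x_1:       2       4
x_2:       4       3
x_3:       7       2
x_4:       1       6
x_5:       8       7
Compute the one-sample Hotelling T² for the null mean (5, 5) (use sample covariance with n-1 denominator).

Step 1 — sample mean vector:
  mean(X) = (2 + 4 + 7 + 1 + 8) / 5 = 22/5 = 4.4
  mean(Y) = (4 + 3 + 2 + 6 + 7) / 5 = 22/5 = 4.4
  x̄ = (4.4, 4.4),  deviation x̄ - mu_0 = (4.4, 4.4) - (5, 5) = (-0.6, -0.6).

Step 2 — sample covariance matrix, S[i,j] = (1/(n-1)) · Σ_k (x_{k,i} - mean_i) · (x_{k,j} - mean_j), divisor n-1 = 4:
  S[X,X] = ((-2.4)·(-2.4) + (-0.4)·(-0.4) + (2.6)·(2.6) + (-3.4)·(-3.4) + (3.6)·(3.6)) / 4 = 37.2/4 = 9.3
  S[X,Y] = ((-2.4)·(-0.4) + (-0.4)·(-1.4) + (2.6)·(-2.4) + (-3.4)·(1.6) + (3.6)·(2.6)) / 4 = -0.8/4 = -0.2
  S[Y,Y] = ((-0.4)·(-0.4) + (-1.4)·(-1.4) + (-2.4)·(-2.4) + (1.6)·(1.6) + (2.6)·(2.6)) / 4 = 17.2/4 = 4.3
  S = [[9.3, -0.2],
 [-0.2, 4.3]].

Step 3 — invert S. det(S) = 9.3·4.3 - (-0.2)² = 39.95.
  S^{-1} = (1/det) · [[d, -b], [-b, a]] = [[0.1076, 0.005],
 [0.005, 0.2328]].

Step 4 — quadratic form (x̄ - mu_0)^T · S^{-1} · (x̄ - mu_0):
  S^{-1} · (x̄ - mu_0) = (-0.0676, -0.1427),
  (x̄ - mu_0)^T · [...] = (-0.6)·(-0.0676) + (-0.6)·(-0.1427) = 0.1262.

Step 5 — scale by n: T² = 5 · 0.1262 = 0.6308.

T² ≈ 0.6308


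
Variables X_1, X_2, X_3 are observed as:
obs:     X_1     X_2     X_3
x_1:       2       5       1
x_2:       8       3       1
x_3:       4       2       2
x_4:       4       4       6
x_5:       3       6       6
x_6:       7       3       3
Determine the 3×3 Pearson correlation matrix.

Step 1 — column means:
  mean(X_1) = (2 + 8 + 4 + 4 + 3 + 7) / 6 = 28/6 = 4.6667
  mean(X_2) = (5 + 3 + 2 + 4 + 6 + 3) / 6 = 23/6 = 3.8333
  mean(X_3) = (1 + 1 + 2 + 6 + 6 + 3) / 6 = 19/6 = 3.1667

Step 2 — sample variances and covariances s[i,j] = (1/(n-1)) · Σ_k (x_{k,i} - mean_i) · (x_{k,j} - mean_j), with n-1 = 5:
  s[X_1,X_1] = ((-2.6667)·(-2.6667) + (3.3333)·(3.3333) + (-0.6667)·(-0.6667) + (-0.6667)·(-0.6667) + (-1.6667)·(-1.6667) + (2.3333)·(2.3333)) / 5 = 27.3333/5 = 5.4667
  s[X_1,X_2] = ((-2.6667)·(1.1667) + (3.3333)·(-0.8333) + (-0.6667)·(-1.8333) + (-0.6667)·(0.1667) + (-1.6667)·(2.1667) + (2.3333)·(-0.8333)) / 5 = -10.3333/5 = -2.0667
  s[X_1,X_3] = ((-2.6667)·(-2.1667) + (3.3333)·(-2.1667) + (-0.6667)·(-1.1667) + (-0.6667)·(2.8333) + (-1.6667)·(2.8333) + (2.3333)·(-0.1667)) / 5 = -7.6667/5 = -1.5333
  s[X_2,X_2] = ((1.1667)·(1.1667) + (-0.8333)·(-0.8333) + (-1.8333)·(-1.8333) + (0.1667)·(0.1667) + (2.1667)·(2.1667) + (-0.8333)·(-0.8333)) / 5 = 10.8333/5 = 2.1667
  s[X_2,X_3] = ((1.1667)·(-2.1667) + (-0.8333)·(-2.1667) + (-1.8333)·(-1.1667) + (0.1667)·(2.8333) + (2.1667)·(2.8333) + (-0.8333)·(-0.1667)) / 5 = 8.1667/5 = 1.6333
  s[X_3,X_3] = ((-2.1667)·(-2.1667) + (-2.1667)·(-2.1667) + (-1.1667)·(-1.1667) + (2.8333)·(2.8333) + (2.8333)·(2.8333) + (-0.1667)·(-0.1667)) / 5 = 26.8333/5 = 5.3667
  Sample standard deviations s_i = √(s[i,i]):
  s(X_1) = √(5.4667) = 2.3381
  s(X_2) = √(2.1667) = 1.472
  s(X_3) = √(5.3667) = 2.3166

Step 3 — r_{ij} = s_{ij} / (s_i · s_j):
  r[X_1,X_1] = 1 (diagonal).
  r[X_1,X_2] = -2.0667 / (2.3381 · 1.472) = -2.0667 / 3.4416 = -0.6005
  r[X_1,X_3] = -1.5333 / (2.3381 · 2.3166) = -1.5333 / 5.4164 = -0.2831
  r[X_2,X_2] = 1 (diagonal).
  r[X_2,X_3] = 1.6333 / (1.472 · 2.3166) = 1.6333 / 3.41 = 0.479
  r[X_3,X_3] = 1 (diagonal).

R is symmetric with unit diagonal. Assembling:

R = [[1, -0.6005, -0.2831],
 [-0.6005, 1, 0.479],
 [-0.2831, 0.479, 1]]


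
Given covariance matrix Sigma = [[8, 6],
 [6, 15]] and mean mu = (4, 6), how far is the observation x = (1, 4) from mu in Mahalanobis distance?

Step 1 — centre the observation: (x - mu) = (-3, -2).

Step 2 — invert Sigma. det(Sigma) = 8·15 - (6)² = 84.
  Sigma^{-1} = (1/det) · [[d, -b], [-b, a]] = [[0.1786, -0.0714],
 [-0.0714, 0.0952]].

Step 3 — form the quadratic (x - mu)^T · Sigma^{-1} · (x - mu):
  Sigma^{-1} · (x - mu) = (-0.3929, 0.0238).
  (x - mu)^T · [Sigma^{-1} · (x - mu)] = (-3)·(-0.3929) + (-2)·(0.0238) = 1.131.

Step 4 — take square root: d = √(1.131) ≈ 1.0635.

d(x, mu) = √(1.131) ≈ 1.0635


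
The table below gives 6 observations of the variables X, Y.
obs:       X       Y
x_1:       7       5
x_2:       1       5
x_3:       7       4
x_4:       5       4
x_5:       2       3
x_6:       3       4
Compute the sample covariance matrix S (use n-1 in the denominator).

Step 1 — column means:
  mean(X) = (7 + 1 + 7 + 5 + 2 + 3) / 6 = 25/6 = 4.1667
  mean(Y) = (5 + 5 + 4 + 4 + 3 + 4) / 6 = 25/6 = 4.1667

Step 2 — sample covariance S[i,j] = (1/(n-1)) · Σ_k (x_{k,i} - mean_i) · (x_{k,j} - mean_j), with n-1 = 5.
  S[X,X] = ((2.8333)·(2.8333) + (-3.1667)·(-3.1667) + (2.8333)·(2.8333) + (0.8333)·(0.8333) + (-2.1667)·(-2.1667) + (-1.1667)·(-1.1667)) / 5 = 32.8333/5 = 6.5667
  S[X,Y] = ((2.8333)·(0.8333) + (-3.1667)·(0.8333) + (2.8333)·(-0.1667) + (0.8333)·(-0.1667) + (-2.1667)·(-1.1667) + (-1.1667)·(-0.1667)) / 5 = 1.8333/5 = 0.3667
  S[Y,Y] = ((0.8333)·(0.8333) + (0.8333)·(0.8333) + (-0.1667)·(-0.1667) + (-0.1667)·(-0.1667) + (-1.1667)·(-1.1667) + (-0.1667)·(-0.1667)) / 5 = 2.8333/5 = 0.5667

S is symmetric (S[j,i] = S[i,j]). Assembling:

S = [[6.5667, 0.3667],
 [0.3667, 0.5667]]


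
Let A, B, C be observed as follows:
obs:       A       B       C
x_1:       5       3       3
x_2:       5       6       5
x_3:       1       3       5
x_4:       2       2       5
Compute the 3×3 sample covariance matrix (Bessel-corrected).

Step 1 — column means:
  mean(A) = (5 + 5 + 1 + 2) / 4 = 13/4 = 3.25
  mean(B) = (3 + 6 + 3 + 2) / 4 = 14/4 = 3.5
  mean(C) = (3 + 5 + 5 + 5) / 4 = 18/4 = 4.5

Step 2 — sample covariance S[i,j] = (1/(n-1)) · Σ_k (x_{k,i} - mean_i) · (x_{k,j} - mean_j), with n-1 = 3.
  S[A,A] = ((1.75)·(1.75) + (1.75)·(1.75) + (-2.25)·(-2.25) + (-1.25)·(-1.25)) / 3 = 12.75/3 = 4.25
  S[A,B] = ((1.75)·(-0.5) + (1.75)·(2.5) + (-2.25)·(-0.5) + (-1.25)·(-1.5)) / 3 = 6.5/3 = 2.1667
  S[A,C] = ((1.75)·(-1.5) + (1.75)·(0.5) + (-2.25)·(0.5) + (-1.25)·(0.5)) / 3 = -3.5/3 = -1.1667
  S[B,B] = ((-0.5)·(-0.5) + (2.5)·(2.5) + (-0.5)·(-0.5) + (-1.5)·(-1.5)) / 3 = 9/3 = 3
  S[B,C] = ((-0.5)·(-1.5) + (2.5)·(0.5) + (-0.5)·(0.5) + (-1.5)·(0.5)) / 3 = 1/3 = 0.3333
  S[C,C] = ((-1.5)·(-1.5) + (0.5)·(0.5) + (0.5)·(0.5) + (0.5)·(0.5)) / 3 = 3/3 = 1

S is symmetric (S[j,i] = S[i,j]). Assembling:

S = [[4.25, 2.1667, -1.1667],
 [2.1667, 3, 0.3333],
 [-1.1667, 0.3333, 1]]


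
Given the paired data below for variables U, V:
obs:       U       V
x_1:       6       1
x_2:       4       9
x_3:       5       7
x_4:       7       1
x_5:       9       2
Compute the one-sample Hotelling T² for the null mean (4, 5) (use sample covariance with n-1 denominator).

Step 1 — sample mean vector:
  mean(U) = (6 + 4 + 5 + 7 + 9) / 5 = 31/5 = 6.2
  mean(V) = (1 + 9 + 7 + 1 + 2) / 5 = 20/5 = 4
  x̄ = (6.2, 4),  deviation x̄ - mu_0 = (6.2, 4) - (4, 5) = (2.2, -1).

Step 2 — sample covariance matrix, S[i,j] = (1/(n-1)) · Σ_k (x_{k,i} - mean_i) · (x_{k,j} - mean_j), divisor n-1 = 4:
  S[U,U] = ((-0.2)·(-0.2) + (-2.2)·(-2.2) + (-1.2)·(-1.2) + (0.8)·(0.8) + (2.8)·(2.8)) / 4 = 14.8/4 = 3.7
  S[U,V] = ((-0.2)·(-3) + (-2.2)·(5) + (-1.2)·(3) + (0.8)·(-3) + (2.8)·(-2)) / 4 = -22/4 = -5.5
  S[V,V] = ((-3)·(-3) + (5)·(5) + (3)·(3) + (-3)·(-3) + (-2)·(-2)) / 4 = 56/4 = 14
  S = [[3.7, -5.5],
 [-5.5, 14]].

Step 3 — invert S. det(S) = 3.7·14 - (-5.5)² = 21.55.
  S^{-1} = (1/det) · [[d, -b], [-b, a]] = [[0.6497, 0.2552],
 [0.2552, 0.1717]].

Step 4 — quadratic form (x̄ - mu_0)^T · S^{-1} · (x̄ - mu_0):
  S^{-1} · (x̄ - mu_0) = (1.174, 0.3898),
  (x̄ - mu_0)^T · [...] = (2.2)·(1.174) + (-1)·(0.3898) = 2.193.

Step 5 — scale by n: T² = 5 · 2.193 = 10.9652.

T² ≈ 10.9652


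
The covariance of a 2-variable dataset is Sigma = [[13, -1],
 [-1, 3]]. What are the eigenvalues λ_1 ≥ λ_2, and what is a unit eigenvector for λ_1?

Step 1 — characteristic polynomial of 2×2 Sigma:
  det(Sigma - λI) = λ² - trace · λ + det = 0.
  trace = 13 + 3 = 16, det = 13·3 - (-1)² = 38.
Step 2 — discriminant:
  Δ = trace² - 4·det = 256 - 152 = 104.
Step 3 — eigenvalues:
  λ = (trace ± √Δ)/2 = (16 ± 10.198)/2,
  λ_1 = 13.099,  λ_2 = 2.901.

Step 4 — unit eigenvector for λ_1: solve (Sigma - λ_1 I)v = 0. First row:
  (13 - 13.099)·v_x + (-1)·v_y = 0, i.e. (-0.099)·v_x + (-1)·v_y = 0,
  so v ∝ (b, λ_1 - a) = (-1, 0.099); multiply by -1 so the first entry is positive: u = (1, -0.099).
  ||u|| = √((1)² + (-0.099)²) = √(1.0098) ≈ 1.0049,
  v_1 = u/||u|| ≈ (0.9951, -0.0985) (||v_1|| = 1).

λ_1 = 13.099,  λ_2 = 2.901;  v_1 ≈ (0.9951, -0.0985)


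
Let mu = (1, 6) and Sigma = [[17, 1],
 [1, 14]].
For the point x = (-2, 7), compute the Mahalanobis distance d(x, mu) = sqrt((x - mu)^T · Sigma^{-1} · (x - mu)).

Step 1 — centre the observation: (x - mu) = (-3, 1).

Step 2 — invert Sigma. det(Sigma) = 17·14 - (1)² = 237.
  Sigma^{-1} = (1/det) · [[d, -b], [-b, a]] = [[0.0591, -0.0042],
 [-0.0042, 0.0717]].

Step 3 — form the quadratic (x - mu)^T · Sigma^{-1} · (x - mu):
  Sigma^{-1} · (x - mu) = (-0.1814, 0.0844).
  (x - mu)^T · [Sigma^{-1} · (x - mu)] = (-3)·(-0.1814) + (1)·(0.0844) = 0.6287.

Step 4 — take square root: d = √(0.6287) ≈ 0.7929.

d(x, mu) = √(0.6287) ≈ 0.7929


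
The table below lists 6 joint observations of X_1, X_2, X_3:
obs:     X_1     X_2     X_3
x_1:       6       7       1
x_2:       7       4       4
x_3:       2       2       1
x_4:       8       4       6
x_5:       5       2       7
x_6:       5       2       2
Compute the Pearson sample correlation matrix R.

Step 1 — column means:
  mean(X_1) = (6 + 7 + 2 + 8 + 5 + 5) / 6 = 33/6 = 5.5
  mean(X_2) = (7 + 4 + 2 + 4 + 2 + 2) / 6 = 21/6 = 3.5
  mean(X_3) = (1 + 4 + 1 + 6 + 7 + 2) / 6 = 21/6 = 3.5

Step 2 — sample variances and covariances s[i,j] = (1/(n-1)) · Σ_k (x_{k,i} - mean_i) · (x_{k,j} - mean_j), with n-1 = 5:
  s[X_1,X_1] = ((0.5)·(0.5) + (1.5)·(1.5) + (-3.5)·(-3.5) + (2.5)·(2.5) + (-0.5)·(-0.5) + (-0.5)·(-0.5)) / 5 = 21.5/5 = 4.3
  s[X_1,X_2] = ((0.5)·(3.5) + (1.5)·(0.5) + (-3.5)·(-1.5) + (2.5)·(0.5) + (-0.5)·(-1.5) + (-0.5)·(-1.5)) / 5 = 10.5/5 = 2.1
  s[X_1,X_3] = ((0.5)·(-2.5) + (1.5)·(0.5) + (-3.5)·(-2.5) + (2.5)·(2.5) + (-0.5)·(3.5) + (-0.5)·(-1.5)) / 5 = 13.5/5 = 2.7
  s[X_2,X_2] = ((3.5)·(3.5) + (0.5)·(0.5) + (-1.5)·(-1.5) + (0.5)·(0.5) + (-1.5)·(-1.5) + (-1.5)·(-1.5)) / 5 = 19.5/5 = 3.9
  s[X_2,X_3] = ((3.5)·(-2.5) + (0.5)·(0.5) + (-1.5)·(-2.5) + (0.5)·(2.5) + (-1.5)·(3.5) + (-1.5)·(-1.5)) / 5 = -6.5/5 = -1.3
  s[X_3,X_3] = ((-2.5)·(-2.5) + (0.5)·(0.5) + (-2.5)·(-2.5) + (2.5)·(2.5) + (3.5)·(3.5) + (-1.5)·(-1.5)) / 5 = 33.5/5 = 6.7
  Sample standard deviations s_i = √(s[i,i]):
  s(X_1) = √(4.3) = 2.0736
  s(X_2) = √(3.9) = 1.9748
  s(X_3) = √(6.7) = 2.5884

Step 3 — r_{ij} = s_{ij} / (s_i · s_j):
  r[X_1,X_1] = 1 (diagonal).
  r[X_1,X_2] = 2.1 / (2.0736 · 1.9748) = 2.1 / 4.0951 = 0.5128
  r[X_1,X_3] = 2.7 / (2.0736 · 2.5884) = 2.7 / 5.3675 = 0.503
  r[X_2,X_2] = 1 (diagonal).
  r[X_2,X_3] = -1.3 / (1.9748 · 2.5884) = -1.3 / 5.1118 = -0.2543
  r[X_3,X_3] = 1 (diagonal).

R is symmetric with unit diagonal. Assembling:

R = [[1, 0.5128, 0.503],
 [0.5128, 1, -0.2543],
 [0.503, -0.2543, 1]]


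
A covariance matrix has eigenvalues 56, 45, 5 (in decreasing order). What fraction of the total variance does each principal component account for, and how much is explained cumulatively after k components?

Step 1 — total variance = trace(Sigma) = Σ λ_i = 56 + 45 + 5 = 106.

Step 2 — fraction explained by component i = λ_i / Σ λ:
  PC1: 56/106 = 0.5283
  PC2: 45/106 = 0.4245
  PC3: 5/106 = 0.0472

Step 3 — cumulative fraction after k components = (λ_1 + ... + λ_k) / Σ λ:
  k = 1: 56/106 = 0.5283
  k = 2: (56 + 45)/106 = 101/106 = 0.9528
  k = 3: (56 + 45 + 5)/106 = 106/106 = 1

Summary (fraction, with percent):

explained: PC1 0.5283 (52.83%), PC2 0.4245 (42.45%), PC3 0.0472 (4.72%);  cumulative: 0.5283, 0.9528, 1


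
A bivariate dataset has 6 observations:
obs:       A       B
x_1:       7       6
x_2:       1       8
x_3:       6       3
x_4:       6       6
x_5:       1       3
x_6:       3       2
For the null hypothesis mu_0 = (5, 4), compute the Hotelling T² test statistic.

Step 1 — sample mean vector:
  mean(A) = (7 + 1 + 6 + 6 + 1 + 3) / 6 = 24/6 = 4
  mean(B) = (6 + 8 + 3 + 6 + 3 + 2) / 6 = 28/6 = 4.6667
  x̄ = (4, 4.6667),  deviation x̄ - mu_0 = (4, 4.6667) - (5, 4) = (-1, 0.6667).

Step 2 — sample covariance matrix, S[i,j] = (1/(n-1)) · Σ_k (x_{k,i} - mean_i) · (x_{k,j} - mean_j), divisor n-1 = 5:
  S[A,A] = ((3)·(3) + (-3)·(-3) + (2)·(2) + (2)·(2) + (-3)·(-3) + (-1)·(-1)) / 5 = 36/5 = 7.2
  S[A,B] = ((3)·(1.3333) + (-3)·(3.3333) + (2)·(-1.6667) + (2)·(1.3333) + (-3)·(-1.6667) + (-1)·(-2.6667)) / 5 = 1/5 = 0.2
  S[B,B] = ((1.3333)·(1.3333) + (3.3333)·(3.3333) + (-1.6667)·(-1.6667) + (1.3333)·(1.3333) + (-1.6667)·(-1.6667) + (-2.6667)·(-2.6667)) / 5 = 27.3333/5 = 5.4667
  S = [[7.2, 0.2],
 [0.2, 5.4667]].

Step 3 — invert S. det(S) = 7.2·5.4667 - (0.2)² = 39.32.
  S^{-1} = (1/det) · [[d, -b], [-b, a]] = [[0.139, -0.0051],
 [-0.0051, 0.1831]].

Step 4 — quadratic form (x̄ - mu_0)^T · S^{-1} · (x̄ - mu_0):
  S^{-1} · (x̄ - mu_0) = (-0.1424, 0.1272),
  (x̄ - mu_0)^T · [...] = (-1)·(-0.1424) + (0.6667)·(0.1272) = 0.2272.

Step 5 — scale by n: T² = 6 · 0.2272 = 1.3632.

T² ≈ 1.3632


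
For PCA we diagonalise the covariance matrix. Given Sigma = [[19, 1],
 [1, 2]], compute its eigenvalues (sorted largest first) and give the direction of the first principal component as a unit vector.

Step 1 — characteristic polynomial of 2×2 Sigma:
  det(Sigma - λI) = λ² - trace · λ + det = 0.
  trace = 19 + 2 = 21, det = 19·2 - (1)² = 37.
Step 2 — discriminant:
  Δ = trace² - 4·det = 441 - 148 = 293.
Step 3 — eigenvalues:
  λ = (trace ± √Δ)/2 = (21 ± 17.1172)/2,
  λ_1 = 19.0586,  λ_2 = 1.9414.

Step 4 — unit eigenvector for λ_1: solve (Sigma - λ_1 I)v = 0. First row:
  (19 - 19.0586)·v_x + (1)·v_y = 0, i.e. (-0.0586)·v_x + (1)·v_y = 0,
  so v ∝ (b, λ_1 - a) = (1, 0.0586) = u.
  ||u|| = √((1)² + (0.0586)²) = √(1.0034) ≈ 1.0017,
  v_1 = u/||u|| ≈ (0.9983, 0.0585) (||v_1|| = 1).

λ_1 = 19.0586,  λ_2 = 1.9414;  v_1 ≈ (0.9983, 0.0585)


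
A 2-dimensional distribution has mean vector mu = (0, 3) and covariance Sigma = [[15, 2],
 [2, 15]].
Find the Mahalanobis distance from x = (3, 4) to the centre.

Step 1 — centre the observation: (x - mu) = (3, 1).

Step 2 — invert Sigma. det(Sigma) = 15·15 - (2)² = 221.
  Sigma^{-1} = (1/det) · [[d, -b], [-b, a]] = [[0.0679, -0.009],
 [-0.009, 0.0679]].

Step 3 — form the quadratic (x - mu)^T · Sigma^{-1} · (x - mu):
  Sigma^{-1} · (x - mu) = (0.1946, 0.0407).
  (x - mu)^T · [Sigma^{-1} · (x - mu)] = (3)·(0.1946) + (1)·(0.0407) = 0.6244.

Step 4 — take square root: d = √(0.6244) ≈ 0.7902.

d(x, mu) = √(0.6244) ≈ 0.7902


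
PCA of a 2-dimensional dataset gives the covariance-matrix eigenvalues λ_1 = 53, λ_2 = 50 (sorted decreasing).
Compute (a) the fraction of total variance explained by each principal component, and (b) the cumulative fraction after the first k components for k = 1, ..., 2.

Step 1 — total variance = trace(Sigma) = Σ λ_i = 53 + 50 = 103.

Step 2 — fraction explained by component i = λ_i / Σ λ:
  PC1: 53/103 = 0.5146
  PC2: 50/103 = 0.4854

Step 3 — cumulative fraction after k components = (λ_1 + ... + λ_k) / Σ λ:
  k = 1: 53/103 = 0.5146
  k = 2: (53 + 50)/103 = 103/103 = 1

Summary (fraction, with percent):

explained: PC1 0.5146 (51.46%), PC2 0.4854 (48.54%);  cumulative: 0.5146, 1


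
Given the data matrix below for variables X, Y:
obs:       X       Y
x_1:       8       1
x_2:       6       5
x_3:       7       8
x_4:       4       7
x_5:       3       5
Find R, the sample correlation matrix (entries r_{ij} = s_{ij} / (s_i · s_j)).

Step 1 — column means:
  mean(X) = (8 + 6 + 7 + 4 + 3) / 5 = 28/5 = 5.6
  mean(Y) = (1 + 5 + 8 + 7 + 5) / 5 = 26/5 = 5.2

Step 2 — sample variances and covariances s[i,j] = (1/(n-1)) · Σ_k (x_{k,i} - mean_i) · (x_{k,j} - mean_j), with n-1 = 4:
  s[X,X] = ((2.4)·(2.4) + (0.4)·(0.4) + (1.4)·(1.4) + (-1.6)·(-1.6) + (-2.6)·(-2.6)) / 4 = 17.2/4 = 4.3
  s[X,Y] = ((2.4)·(-4.2) + (0.4)·(-0.2) + (1.4)·(2.8) + (-1.6)·(1.8) + (-2.6)·(-0.2)) / 4 = -8.6/4 = -2.15
  s[Y,Y] = ((-4.2)·(-4.2) + (-0.2)·(-0.2) + (2.8)·(2.8) + (1.8)·(1.8) + (-0.2)·(-0.2)) / 4 = 28.8/4 = 7.2
  Sample standard deviations s_i = √(s[i,i]):
  s(X) = √(4.3) = 2.0736
  s(Y) = √(7.2) = 2.6833

Step 3 — r_{ij} = s_{ij} / (s_i · s_j):
  r[X,X] = 1 (diagonal).
  r[X,Y] = -2.15 / (2.0736 · 2.6833) = -2.15 / 5.5642 = -0.3864
  r[Y,Y] = 1 (diagonal).

R is symmetric with unit diagonal. Assembling:

R = [[1, -0.3864],
 [-0.3864, 1]]


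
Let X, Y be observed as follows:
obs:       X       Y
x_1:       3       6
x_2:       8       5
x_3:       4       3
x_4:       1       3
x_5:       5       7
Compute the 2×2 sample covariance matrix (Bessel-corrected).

Step 1 — column means:
  mean(X) = (3 + 8 + 4 + 1 + 5) / 5 = 21/5 = 4.2
  mean(Y) = (6 + 5 + 3 + 3 + 7) / 5 = 24/5 = 4.8

Step 2 — sample covariance S[i,j] = (1/(n-1)) · Σ_k (x_{k,i} - mean_i) · (x_{k,j} - mean_j), with n-1 = 4.
  S[X,X] = ((-1.2)·(-1.2) + (3.8)·(3.8) + (-0.2)·(-0.2) + (-3.2)·(-3.2) + (0.8)·(0.8)) / 4 = 26.8/4 = 6.7
  S[X,Y] = ((-1.2)·(1.2) + (3.8)·(0.2) + (-0.2)·(-1.8) + (-3.2)·(-1.8) + (0.8)·(2.2)) / 4 = 7.2/4 = 1.8
  S[Y,Y] = ((1.2)·(1.2) + (0.2)·(0.2) + (-1.8)·(-1.8) + (-1.8)·(-1.8) + (2.2)·(2.2)) / 4 = 12.8/4 = 3.2

S is symmetric (S[j,i] = S[i,j]). Assembling:

S = [[6.7, 1.8],
 [1.8, 3.2]]


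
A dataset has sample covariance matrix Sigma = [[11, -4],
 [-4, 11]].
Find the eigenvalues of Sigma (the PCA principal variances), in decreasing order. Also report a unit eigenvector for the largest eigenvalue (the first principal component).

Step 1 — characteristic polynomial of 2×2 Sigma:
  det(Sigma - λI) = λ² - trace · λ + det = 0.
  trace = 11 + 11 = 22, det = 11·11 - (-4)² = 105.
Step 2 — discriminant:
  Δ = trace² - 4·det = 484 - 420 = 64.
Step 3 — eigenvalues:
  λ = (trace ± √Δ)/2 = (22 ± 8)/2,
  λ_1 = 15,  λ_2 = 7.

Step 4 — unit eigenvector for λ_1: solve (Sigma - λ_1 I)v = 0. First row:
  (11 - 15)·v_x + (-4)·v_y = 0, i.e. (-4)·v_x + (-4)·v_y = 0,
  so v ∝ (b, λ_1 - a) = (-4, 4); multiply by -1 so the first entry is positive: u = (4, -4).
  ||u|| = √((4)² + (-4)²) = √(32) ≈ 5.6569,
  v_1 = u/||u|| ≈ (0.7071, -0.7071) (||v_1|| = 1).

λ_1 = 15,  λ_2 = 7;  v_1 ≈ (0.7071, -0.7071)


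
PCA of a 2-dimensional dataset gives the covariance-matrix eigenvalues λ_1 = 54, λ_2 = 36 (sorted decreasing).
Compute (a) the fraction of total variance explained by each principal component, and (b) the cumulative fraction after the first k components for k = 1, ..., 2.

Step 1 — total variance = trace(Sigma) = Σ λ_i = 54 + 36 = 90.

Step 2 — fraction explained by component i = λ_i / Σ λ:
  PC1: 54/90 = 0.6
  PC2: 36/90 = 0.4

Step 3 — cumulative fraction after k components = (λ_1 + ... + λ_k) / Σ λ:
  k = 1: 54/90 = 0.6
  k = 2: (54 + 36)/90 = 90/90 = 1

Summary (fraction, with percent):

explained: PC1 0.6 (60%), PC2 0.4 (40%);  cumulative: 0.6, 1


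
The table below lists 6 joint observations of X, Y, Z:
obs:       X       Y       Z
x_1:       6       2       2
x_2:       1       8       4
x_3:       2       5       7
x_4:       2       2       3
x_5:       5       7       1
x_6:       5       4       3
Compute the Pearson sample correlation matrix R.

Step 1 — column means:
  mean(X) = (6 + 1 + 2 + 2 + 5 + 5) / 6 = 21/6 = 3.5
  mean(Y) = (2 + 8 + 5 + 2 + 7 + 4) / 6 = 28/6 = 4.6667
  mean(Z) = (2 + 4 + 7 + 3 + 1 + 3) / 6 = 20/6 = 3.3333

Step 2 — sample variances and covariances s[i,j] = (1/(n-1)) · Σ_k (x_{k,i} - mean_i) · (x_{k,j} - mean_j), with n-1 = 5:
  s[X,X] = ((2.5)·(2.5) + (-2.5)·(-2.5) + (-1.5)·(-1.5) + (-1.5)·(-1.5) + (1.5)·(1.5) + (1.5)·(1.5)) / 5 = 21.5/5 = 4.3
  s[X,Y] = ((2.5)·(-2.6667) + (-2.5)·(3.3333) + (-1.5)·(0.3333) + (-1.5)·(-2.6667) + (1.5)·(2.3333) + (1.5)·(-0.6667)) / 5 = -9/5 = -1.8
  s[X,Z] = ((2.5)·(-1.3333) + (-2.5)·(0.6667) + (-1.5)·(3.6667) + (-1.5)·(-0.3333) + (1.5)·(-2.3333) + (1.5)·(-0.3333)) / 5 = -14/5 = -2.8
  s[Y,Y] = ((-2.6667)·(-2.6667) + (3.3333)·(3.3333) + (0.3333)·(0.3333) + (-2.6667)·(-2.6667) + (2.3333)·(2.3333) + (-0.6667)·(-0.6667)) / 5 = 31.3333/5 = 6.2667
  s[Y,Z] = ((-2.6667)·(-1.3333) + (3.3333)·(0.6667) + (0.3333)·(3.6667) + (-2.6667)·(-0.3333) + (2.3333)·(-2.3333) + (-0.6667)·(-0.3333)) / 5 = 2.6667/5 = 0.5333
  s[Z,Z] = ((-1.3333)·(-1.3333) + (0.6667)·(0.6667) + (3.6667)·(3.6667) + (-0.3333)·(-0.3333) + (-2.3333)·(-2.3333) + (-0.3333)·(-0.3333)) / 5 = 21.3333/5 = 4.2667
  Sample standard deviations s_i = √(s[i,i]):
  s(X) = √(4.3) = 2.0736
  s(Y) = √(6.2667) = 2.5033
  s(Z) = √(4.2667) = 2.0656

Step 3 — r_{ij} = s_{ij} / (s_i · s_j):
  r[X,X] = 1 (diagonal).
  r[X,Y] = -1.8 / (2.0736 · 2.5033) = -1.8 / 5.191 = -0.3468
  r[X,Z] = -2.8 / (2.0736 · 2.0656) = -2.8 / 4.2833 = -0.6537
  r[Y,Y] = 1 (diagonal).
  r[Y,Z] = 0.5333 / (2.5033 · 2.0656) = 0.5333 / 5.1709 = 0.1031
  r[Z,Z] = 1 (diagonal).

R is symmetric with unit diagonal. Assembling:

R = [[1, -0.3468, -0.6537],
 [-0.3468, 1, 0.1031],
 [-0.6537, 0.1031, 1]]


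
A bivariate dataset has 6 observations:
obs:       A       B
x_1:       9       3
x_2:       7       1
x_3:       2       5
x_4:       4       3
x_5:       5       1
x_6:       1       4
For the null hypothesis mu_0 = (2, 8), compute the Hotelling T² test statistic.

Step 1 — sample mean vector:
  mean(A) = (9 + 7 + 2 + 4 + 5 + 1) / 6 = 28/6 = 4.6667
  mean(B) = (3 + 1 + 5 + 3 + 1 + 4) / 6 = 17/6 = 2.8333
  x̄ = (4.6667, 2.8333),  deviation x̄ - mu_0 = (4.6667, 2.8333) - (2, 8) = (2.6667, -5.1667).

Step 2 — sample covariance matrix, S[i,j] = (1/(n-1)) · Σ_k (x_{k,i} - mean_i) · (x_{k,j} - mean_j), divisor n-1 = 5:
  S[A,A] = ((4.3333)·(4.3333) + (2.3333)·(2.3333) + (-2.6667)·(-2.6667) + (-0.6667)·(-0.6667) + (0.3333)·(0.3333) + (-3.6667)·(-3.6667)) / 5 = 45.3333/5 = 9.0667
  S[A,B] = ((4.3333)·(0.1667) + (2.3333)·(-1.8333) + (-2.6667)·(2.1667) + (-0.6667)·(0.1667) + (0.3333)·(-1.8333) + (-3.6667)·(1.1667)) / 5 = -14.3333/5 = -2.8667
  S[B,B] = ((0.1667)·(0.1667) + (-1.8333)·(-1.8333) + (2.1667)·(2.1667) + (0.1667)·(0.1667) + (-1.8333)·(-1.8333) + (1.1667)·(1.1667)) / 5 = 12.8333/5 = 2.5667
  S = [[9.0667, -2.8667],
 [-2.8667, 2.5667]].

Step 3 — invert S. det(S) = 9.0667·2.5667 - (-2.8667)² = 15.0533.
  S^{-1} = (1/det) · [[d, -b], [-b, a]] = [[0.1705, 0.1904],
 [0.1904, 0.6023]].

Step 4 — quadratic form (x̄ - mu_0)^T · S^{-1} · (x̄ - mu_0):
  S^{-1} · (x̄ - mu_0) = (-0.5292, -2.6041),
  (x̄ - mu_0)^T · [...] = (2.6667)·(-0.5292) + (-5.1667)·(-2.6041) = 12.0431.

Step 5 — scale by n: T² = 6 · 12.0431 = 72.2586.

T² ≈ 72.2586


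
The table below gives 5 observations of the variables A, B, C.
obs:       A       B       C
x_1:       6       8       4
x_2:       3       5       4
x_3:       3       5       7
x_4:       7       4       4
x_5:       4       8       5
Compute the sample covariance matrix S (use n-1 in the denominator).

Step 1 — column means:
  mean(A) = (6 + 3 + 3 + 7 + 4) / 5 = 23/5 = 4.6
  mean(B) = (8 + 5 + 5 + 4 + 8) / 5 = 30/5 = 6
  mean(C) = (4 + 4 + 7 + 4 + 5) / 5 = 24/5 = 4.8

Step 2 — sample covariance S[i,j] = (1/(n-1)) · Σ_k (x_{k,i} - mean_i) · (x_{k,j} - mean_j), with n-1 = 4.
  S[A,A] = ((1.4)·(1.4) + (-1.6)·(-1.6) + (-1.6)·(-1.6) + (2.4)·(2.4) + (-0.6)·(-0.6)) / 4 = 13.2/4 = 3.3
  S[A,B] = ((1.4)·(2) + (-1.6)·(-1) + (-1.6)·(-1) + (2.4)·(-2) + (-0.6)·(2)) / 4 = 0/4 = 0
  S[A,C] = ((1.4)·(-0.8) + (-1.6)·(-0.8) + (-1.6)·(2.2) + (2.4)·(-0.8) + (-0.6)·(0.2)) / 4 = -5.4/4 = -1.35
  S[B,B] = ((2)·(2) + (-1)·(-1) + (-1)·(-1) + (-2)·(-2) + (2)·(2)) / 4 = 14/4 = 3.5
  S[B,C] = ((2)·(-0.8) + (-1)·(-0.8) + (-1)·(2.2) + (-2)·(-0.8) + (2)·(0.2)) / 4 = -1/4 = -0.25
  S[C,C] = ((-0.8)·(-0.8) + (-0.8)·(-0.8) + (2.2)·(2.2) + (-0.8)·(-0.8) + (0.2)·(0.2)) / 4 = 6.8/4 = 1.7

S is symmetric (S[j,i] = S[i,j]). Assembling:

S = [[3.3, 0, -1.35],
 [0, 3.5, -0.25],
 [-1.35, -0.25, 1.7]]


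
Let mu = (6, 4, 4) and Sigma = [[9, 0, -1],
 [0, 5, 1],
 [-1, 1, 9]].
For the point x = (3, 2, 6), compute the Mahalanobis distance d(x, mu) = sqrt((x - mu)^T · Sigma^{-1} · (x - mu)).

Step 1 — centre the observation: (x - mu) = (-3, -2, 2).

Step 2 — invert Sigma (cofactor / det for 3×3, or solve directly):
  Sigma^{-1} = [[0.1125, -0.0026, 0.0128],
 [-0.0026, 0.2046, -0.023],
 [0.0128, -0.023, 0.1151]].

Step 3 — form the quadratic (x - mu)^T · Sigma^{-1} · (x - mu):
  Sigma^{-1} · (x - mu) = (-0.3069, -0.4476, 0.2379).
  (x - mu)^T · [Sigma^{-1} · (x - mu)] = (-3)·(-0.3069) + (-2)·(-0.4476) + (2)·(0.2379) = 2.2916.

Step 4 — take square root: d = √(2.2916) ≈ 1.5138.

d(x, mu) = √(2.2916) ≈ 1.5138


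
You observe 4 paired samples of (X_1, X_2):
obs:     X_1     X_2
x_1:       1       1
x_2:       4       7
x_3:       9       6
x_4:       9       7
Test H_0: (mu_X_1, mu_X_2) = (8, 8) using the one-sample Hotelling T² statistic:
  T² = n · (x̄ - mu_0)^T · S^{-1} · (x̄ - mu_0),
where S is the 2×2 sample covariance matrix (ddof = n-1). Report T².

Step 1 — sample mean vector:
  mean(X_1) = (1 + 4 + 9 + 9) / 4 = 23/4 = 5.75
  mean(X_2) = (1 + 7 + 6 + 7) / 4 = 21/4 = 5.25
  x̄ = (5.75, 5.25),  deviation x̄ - mu_0 = (5.75, 5.25) - (8, 8) = (-2.25, -2.75).

Step 2 — sample covariance matrix, S[i,j] = (1/(n-1)) · Σ_k (x_{k,i} - mean_i) · (x_{k,j} - mean_j), divisor n-1 = 3:
  S[X_1,X_1] = ((-4.75)·(-4.75) + (-1.75)·(-1.75) + (3.25)·(3.25) + (3.25)·(3.25)) / 3 = 46.75/3 = 15.5833
  S[X_1,X_2] = ((-4.75)·(-4.25) + (-1.75)·(1.75) + (3.25)·(0.75) + (3.25)·(1.75)) / 3 = 25.25/3 = 8.4167
  S[X_2,X_2] = ((-4.25)·(-4.25) + (1.75)·(1.75) + (0.75)·(0.75) + (1.75)·(1.75)) / 3 = 24.75/3 = 8.25
  S = [[15.5833, 8.4167],
 [8.4167, 8.25]].

Step 3 — invert S. det(S) = 15.5833·8.25 - (8.4167)² = 57.7222.
  S^{-1} = (1/det) · [[d, -b], [-b, a]] = [[0.1429, -0.1458],
 [-0.1458, 0.27]].

Step 4 — quadratic form (x̄ - mu_0)^T · S^{-1} · (x̄ - mu_0):
  S^{-1} · (x̄ - mu_0) = (0.0794, -0.4143),
  (x̄ - mu_0)^T · [...] = (-2.25)·(0.0794) + (-2.75)·(-0.4143) = 0.9608.

Step 5 — scale by n: T² = 4 · 0.9608 = 3.8431.

T² ≈ 3.8431


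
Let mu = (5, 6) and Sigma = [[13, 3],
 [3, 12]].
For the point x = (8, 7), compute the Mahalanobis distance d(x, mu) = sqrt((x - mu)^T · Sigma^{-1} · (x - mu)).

Step 1 — centre the observation: (x - mu) = (3, 1).

Step 2 — invert Sigma. det(Sigma) = 13·12 - (3)² = 147.
  Sigma^{-1} = (1/det) · [[d, -b], [-b, a]] = [[0.0816, -0.0204],
 [-0.0204, 0.0884]].

Step 3 — form the quadratic (x - mu)^T · Sigma^{-1} · (x - mu):
  Sigma^{-1} · (x - mu) = (0.2245, 0.0272).
  (x - mu)^T · [Sigma^{-1} · (x - mu)] = (3)·(0.2245) + (1)·(0.0272) = 0.7007.

Step 4 — take square root: d = √(0.7007) ≈ 0.8371.

d(x, mu) = √(0.7007) ≈ 0.8371


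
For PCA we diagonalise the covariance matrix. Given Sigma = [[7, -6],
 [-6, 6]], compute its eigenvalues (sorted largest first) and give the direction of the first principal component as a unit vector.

Step 1 — characteristic polynomial of 2×2 Sigma:
  det(Sigma - λI) = λ² - trace · λ + det = 0.
  trace = 7 + 6 = 13, det = 7·6 - (-6)² = 6.
Step 2 — discriminant:
  Δ = trace² - 4·det = 169 - 24 = 145.
Step 3 — eigenvalues:
  λ = (trace ± √Δ)/2 = (13 ± 12.0416)/2,
  λ_1 = 12.5208,  λ_2 = 0.4792.

Step 4 — unit eigenvector for λ_1: solve (Sigma - λ_1 I)v = 0. First row:
  (7 - 12.5208)·v_x + (-6)·v_y = 0, i.e. (-5.5208)·v_x + (-6)·v_y = 0,
  so v ∝ (b, λ_1 - a) = (-6, 5.5208); multiply by -1 so the first entry is positive: u = (6, -5.5208).
  ||u|| = √((6)² + (-5.5208)²) = √(66.4792) ≈ 8.1535,
  v_1 = u/||u|| ≈ (0.7359, -0.6771) (||v_1|| = 1).

λ_1 = 12.5208,  λ_2 = 0.4792;  v_1 ≈ (0.7359, -0.6771)


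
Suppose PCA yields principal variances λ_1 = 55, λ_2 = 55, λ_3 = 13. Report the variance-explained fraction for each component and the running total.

Step 1 — total variance = trace(Sigma) = Σ λ_i = 55 + 55 + 13 = 123.

Step 2 — fraction explained by component i = λ_i / Σ λ:
  PC1: 55/123 = 0.4472
  PC2: 55/123 = 0.4472
  PC3: 13/123 = 0.1057

Step 3 — cumulative fraction after k components = (λ_1 + ... + λ_k) / Σ λ:
  k = 1: 55/123 = 0.4472
  k = 2: (55 + 55)/123 = 110/123 = 0.8943
  k = 3: (55 + 55 + 13)/123 = 123/123 = 1

Summary (fraction, with percent):

explained: PC1 0.4472 (44.72%), PC2 0.4472 (44.72%), PC3 0.1057 (10.57%);  cumulative: 0.4472, 0.8943, 1


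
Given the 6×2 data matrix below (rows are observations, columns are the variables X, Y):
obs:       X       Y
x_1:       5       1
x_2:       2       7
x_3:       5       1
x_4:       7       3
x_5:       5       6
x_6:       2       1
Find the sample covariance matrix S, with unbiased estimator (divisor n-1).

Step 1 — column means:
  mean(X) = (5 + 2 + 5 + 7 + 5 + 2) / 6 = 26/6 = 4.3333
  mean(Y) = (1 + 7 + 1 + 3 + 6 + 1) / 6 = 19/6 = 3.1667

Step 2 — sample covariance S[i,j] = (1/(n-1)) · Σ_k (x_{k,i} - mean_i) · (x_{k,j} - mean_j), with n-1 = 5.
  S[X,X] = ((0.6667)·(0.6667) + (-2.3333)·(-2.3333) + (0.6667)·(0.6667) + (2.6667)·(2.6667) + (0.6667)·(0.6667) + (-2.3333)·(-2.3333)) / 5 = 19.3333/5 = 3.8667
  S[X,Y] = ((0.6667)·(-2.1667) + (-2.3333)·(3.8333) + (0.6667)·(-2.1667) + (2.6667)·(-0.1667) + (0.6667)·(2.8333) + (-2.3333)·(-2.1667)) / 5 = -5.3333/5 = -1.0667
  S[Y,Y] = ((-2.1667)·(-2.1667) + (3.8333)·(3.8333) + (-2.1667)·(-2.1667) + (-0.1667)·(-0.1667) + (2.8333)·(2.8333) + (-2.1667)·(-2.1667)) / 5 = 36.8333/5 = 7.3667

S is symmetric (S[j,i] = S[i,j]). Assembling:

S = [[3.8667, -1.0667],
 [-1.0667, 7.3667]]
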